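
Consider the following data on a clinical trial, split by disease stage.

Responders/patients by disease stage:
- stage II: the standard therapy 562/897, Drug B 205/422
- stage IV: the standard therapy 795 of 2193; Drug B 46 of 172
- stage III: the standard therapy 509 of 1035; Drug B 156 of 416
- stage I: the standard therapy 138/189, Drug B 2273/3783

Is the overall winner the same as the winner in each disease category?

Stage II: the standard therapy 562/897 = 62.7%, Drug B 205/422 = 48.6% → the standard therapy
Stage IV: the standard therapy 795/2193 = 36.3%, Drug B 46/172 = 26.7% → the standard therapy
Stage III: the standard therapy 509/1035 = 49.2%, Drug B 156/416 = 37.5% → the standard therapy
Stage I: the standard therapy 138/189 = 73.0%, Drug B 2273/3783 = 60.1% → the standard therapy
Overall: the standard therapy 2004/4314 = 46.5%, Drug B 2680/4793 = 55.9% → Drug B
The standard therapy wins each disease group but Drug B wins overall — the comparison reverses. The standard therapy's patients skew toward stage IV, which has a lower base rate.

No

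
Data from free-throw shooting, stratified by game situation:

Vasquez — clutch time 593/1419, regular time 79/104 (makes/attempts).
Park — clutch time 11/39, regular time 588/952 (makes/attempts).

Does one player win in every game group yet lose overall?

Yes

Clutch time: Vasquez 593/1419 = 41.8%, Park 11/39 = 28.2% → Vasquez
Regular time: Vasquez 79/104 = 76.0%, Park 588/952 = 61.8% → Vasquez
Overall: Vasquez 672/1523 = 44.1%, Park 599/991 = 60.4% → Park
Vasquez wins each game group but Park wins overall — the comparison reverses. Vasquez's attempts skew toward clutch time, which has a lower base rate.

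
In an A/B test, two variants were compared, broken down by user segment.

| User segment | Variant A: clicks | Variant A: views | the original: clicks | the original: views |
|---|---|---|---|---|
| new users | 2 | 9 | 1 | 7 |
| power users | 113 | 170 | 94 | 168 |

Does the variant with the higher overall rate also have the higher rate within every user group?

New users: Variant A 2/9 = 22.2%, the original 1/7 = 14.3% → Variant A
Power users: Variant A 113/170 = 66.5%, the original 94/168 = 56.0% → Variant A
Overall: Variant A 115/179 = 64.2%, the original 95/175 = 54.3% → Variant A
Variant A wins overall and in every user group — no reversal.

Yes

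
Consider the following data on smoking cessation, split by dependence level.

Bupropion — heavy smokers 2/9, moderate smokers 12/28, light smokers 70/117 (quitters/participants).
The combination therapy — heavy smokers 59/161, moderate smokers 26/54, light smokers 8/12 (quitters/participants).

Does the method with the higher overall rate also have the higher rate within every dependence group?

No

Heavy smokers: bupropion 2/9 = 22.2%, the combination therapy 59/161 = 36.6% → the combination therapy
Moderate smokers: bupropion 12/28 = 42.9%, the combination therapy 26/54 = 48.1% → the combination therapy
Light smokers: bupropion 70/117 = 59.8%, the combination therapy 8/12 = 66.7% → the combination therapy
Overall: bupropion 84/154 = 54.5%, the combination therapy 93/227 = 41.0% → bupropion
The combination therapy wins each dependence group but bupropion wins overall — the comparison reverses. The combination therapy's participants skew toward heavy smokers, which has a lower base rate.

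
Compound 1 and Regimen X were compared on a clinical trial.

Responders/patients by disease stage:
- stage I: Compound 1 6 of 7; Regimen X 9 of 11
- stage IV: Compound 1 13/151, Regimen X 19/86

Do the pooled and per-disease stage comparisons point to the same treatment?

No

Stage I: Compound 1 6/7 = 85.7%, Regimen X 9/11 = 81.8% → Compound 1
Stage IV: Compound 1 13/151 = 8.6%, Regimen X 19/86 = 22.1% → Regimen X
Overall: Compound 1 19/158 = 12.0%, Regimen X 28/97 = 28.9% → Regimen X
Neither sweeps: Compound 1 wins 1 of 2 groups, Regimen X wins 1. Regimen X wins overall but not every group — no Simpson reversal.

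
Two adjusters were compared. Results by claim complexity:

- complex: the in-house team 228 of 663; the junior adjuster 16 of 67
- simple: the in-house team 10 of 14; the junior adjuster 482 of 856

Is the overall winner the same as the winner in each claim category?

No

Complex: the in-house team 228/663 = 34.4%, the junior adjuster 16/67 = 23.9% → the in-house team
Simple: the in-house team 10/14 = 71.4%, the junior adjuster 482/856 = 56.3% → the in-house team
Overall: the in-house team 238/677 = 35.2%, the junior adjuster 498/923 = 54.0% → the junior adjuster
The in-house team wins each claim group but the junior adjuster wins overall — the comparison reverses. The in-house team's claims skew toward complex, which has a lower base rate.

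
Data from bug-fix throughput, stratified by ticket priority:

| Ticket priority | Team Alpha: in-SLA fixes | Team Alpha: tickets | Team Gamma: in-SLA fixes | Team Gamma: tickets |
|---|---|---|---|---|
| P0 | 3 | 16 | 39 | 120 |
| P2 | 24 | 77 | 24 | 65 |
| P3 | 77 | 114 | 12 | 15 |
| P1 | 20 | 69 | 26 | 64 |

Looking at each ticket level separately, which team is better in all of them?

Team Gamma

P0: Team Alpha 3/16 = 18.8%, Team Gamma 39/120 = 32.5% → Team Gamma
P2: Team Alpha 24/77 = 31.2%, Team Gamma 24/65 = 36.9% → Team Gamma
P3: Team Alpha 77/114 = 67.5%, Team Gamma 12/15 = 80.0% → Team Gamma
P1: Team Alpha 20/69 = 29.0%, Team Gamma 26/64 = 40.6% → Team Gamma
Team Gamma has the higher rate in all 4 groups.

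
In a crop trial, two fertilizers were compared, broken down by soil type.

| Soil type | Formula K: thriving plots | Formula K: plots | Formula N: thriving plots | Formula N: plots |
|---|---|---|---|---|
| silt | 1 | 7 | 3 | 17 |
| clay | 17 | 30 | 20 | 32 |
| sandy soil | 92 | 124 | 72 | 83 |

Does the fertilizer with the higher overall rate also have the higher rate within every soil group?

Yes

Silt: Formula K 1/7 = 14.3%, Formula N 3/17 = 17.6% → Formula N
Clay: Formula K 17/30 = 56.7%, Formula N 20/32 = 62.5% → Formula N
Sandy soil: Formula K 92/124 = 74.2%, Formula N 72/83 = 86.7% → Formula N
Overall: Formula K 110/161 = 68.3%, Formula N 95/132 = 72.0% → Formula N
Formula N wins overall and in every soil group — no reversal.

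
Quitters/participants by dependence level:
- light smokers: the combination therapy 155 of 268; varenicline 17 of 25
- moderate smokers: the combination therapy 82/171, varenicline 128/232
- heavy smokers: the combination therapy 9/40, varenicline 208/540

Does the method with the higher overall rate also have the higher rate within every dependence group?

Light smokers: the combination therapy 155/268 = 57.8%, varenicline 17/25 = 68.0% → varenicline
Moderate smokers: the combination therapy 82/171 = 48.0%, varenicline 128/232 = 55.2% → varenicline
Heavy smokers: the combination therapy 9/40 = 22.5%, varenicline 208/540 = 38.5% → varenicline
Overall: the combination therapy 246/479 = 51.4%, varenicline 353/797 = 44.3% → the combination therapy
Varenicline wins each dependence group but the combination therapy wins overall — the comparison reverses. Varenicline's participants skew toward heavy smokers, which has a lower base rate.

No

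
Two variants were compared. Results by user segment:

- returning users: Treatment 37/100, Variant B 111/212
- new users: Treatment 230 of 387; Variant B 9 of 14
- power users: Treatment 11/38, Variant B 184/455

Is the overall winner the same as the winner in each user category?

Returning users: Treatment 37/100 = 37.0%, Variant B 111/212 = 52.4% → Variant B
New users: Treatment 230/387 = 59.4%, Variant B 9/14 = 64.3% → Variant B
Power users: Treatment 11/38 = 28.9%, Variant B 184/455 = 40.4% → Variant B
Overall: Treatment 278/525 = 53.0%, Variant B 304/681 = 44.6% → Treatment
Variant B wins each user group but Treatment wins overall — the comparison reverses. Variant B's views skew toward power users, which has a lower base rate.

No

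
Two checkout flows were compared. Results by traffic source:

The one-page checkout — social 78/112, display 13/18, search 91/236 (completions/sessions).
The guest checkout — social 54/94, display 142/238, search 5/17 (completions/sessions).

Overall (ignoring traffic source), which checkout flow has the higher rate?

Social: the one-page checkout 78/112 = 69.6%, the guest checkout 54/94 = 57.4% → the one-page checkout
Display: the one-page checkout 13/18 = 72.2%, the guest checkout 142/238 = 59.7% → the one-page checkout
Search: the one-page checkout 91/236 = 38.6%, the guest checkout 5/17 = 29.4% → the one-page checkout
Overall: the one-page checkout 182/366 = 49.7%, the guest checkout 201/349 = 57.6% → the guest checkout
(The one-page checkout wins every traffic group but the guest checkout wins overall — the one-page checkout's sessions skew toward the low-rate search group.)

the guest checkout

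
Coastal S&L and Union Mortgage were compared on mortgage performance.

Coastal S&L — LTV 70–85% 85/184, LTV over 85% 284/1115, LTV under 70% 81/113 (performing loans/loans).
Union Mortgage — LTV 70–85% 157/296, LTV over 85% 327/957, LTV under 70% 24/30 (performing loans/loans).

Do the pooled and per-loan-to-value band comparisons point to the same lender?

LTV 70–85%: Coastal S&L 85/184 = 46.2%, Union Mortgage 157/296 = 53.0% → Union Mortgage
LTV over 85%: Coastal S&L 284/1115 = 25.5%, Union Mortgage 327/957 = 34.2% → Union Mortgage
LTV under 70%: Coastal S&L 81/113 = 71.7%, Union Mortgage 24/30 = 80.0% → Union Mortgage
Overall: Coastal S&L 450/1412 = 31.9%, Union Mortgage 508/1283 = 39.6% → Union Mortgage
Union Mortgage wins overall and in every loan-to-value group — no reversal.

Yes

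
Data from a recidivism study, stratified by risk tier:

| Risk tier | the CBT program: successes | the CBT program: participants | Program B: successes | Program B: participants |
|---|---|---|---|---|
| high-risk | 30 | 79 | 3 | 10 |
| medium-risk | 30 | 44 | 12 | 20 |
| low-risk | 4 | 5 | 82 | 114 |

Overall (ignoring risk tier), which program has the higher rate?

High-risk: the CBT program 30/79 = 38.0%, Program B 3/10 = 30.0% → the CBT program
Medium-risk: the CBT program 30/44 = 68.2%, Program B 12/20 = 60.0% → the CBT program
Low-risk: the CBT program 4/5 = 80.0%, Program B 82/114 = 71.9% → the CBT program
Overall: the CBT program 64/128 = 50.0%, Program B 97/144 = 67.4% → Program B
(The CBT program wins every risk group but Program B wins overall — the CBT program's participants skew toward the low-rate high-risk group.)

Program B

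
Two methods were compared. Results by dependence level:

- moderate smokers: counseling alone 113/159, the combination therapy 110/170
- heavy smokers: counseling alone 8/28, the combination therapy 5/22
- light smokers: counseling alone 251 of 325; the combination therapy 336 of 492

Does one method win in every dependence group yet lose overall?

Moderate smokers: counseling alone 113/159 = 71.1%, the combination therapy 110/170 = 64.7% → counseling alone
Heavy smokers: counseling alone 8/28 = 28.6%, the combination therapy 5/22 = 22.7% → counseling alone
Light smokers: counseling alone 251/325 = 77.2%, the combination therapy 336/492 = 68.3% → counseling alone
Overall: counseling alone 372/512 = 72.7%, the combination therapy 451/684 = 65.9% → counseling alone
Counseling alone wins overall and in every dependence group — no reversal.

No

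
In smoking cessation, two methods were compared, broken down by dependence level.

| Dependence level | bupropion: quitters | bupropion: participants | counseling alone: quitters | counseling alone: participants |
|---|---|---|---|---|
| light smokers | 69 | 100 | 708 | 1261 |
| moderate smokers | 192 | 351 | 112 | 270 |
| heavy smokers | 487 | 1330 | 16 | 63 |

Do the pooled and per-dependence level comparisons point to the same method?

Light smokers: bupropion 69/100 = 69.0%, counseling alone 708/1261 = 56.1% → bupropion
Moderate smokers: bupropion 192/351 = 54.7%, counseling alone 112/270 = 41.5% → bupropion
Heavy smokers: bupropion 487/1330 = 36.6%, counseling alone 16/63 = 25.4% → bupropion
Overall: bupropion 748/1781 = 42.0%, counseling alone 836/1594 = 52.4% → counseling alone
Bupropion wins each dependence group but counseling alone wins overall — the comparison reverses. Bupropion's participants skew toward heavy smokers, which has a lower base rate.

No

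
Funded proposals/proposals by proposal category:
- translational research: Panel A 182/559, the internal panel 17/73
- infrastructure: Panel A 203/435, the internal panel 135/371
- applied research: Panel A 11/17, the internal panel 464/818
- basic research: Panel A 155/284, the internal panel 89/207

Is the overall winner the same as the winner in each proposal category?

No

Translational research: Panel A 182/559 = 32.6%, the internal panel 17/73 = 23.3% → Panel A
Infrastructure: Panel A 203/435 = 46.7%, the internal panel 135/371 = 36.4% → Panel A
Applied research: Panel A 11/17 = 64.7%, the internal panel 464/818 = 56.7% → Panel A
Basic research: Panel A 155/284 = 54.6%, the internal panel 89/207 = 43.0% → Panel A
Overall: Panel A 551/1295 = 42.5%, the internal panel 705/1469 = 48.0% → the internal panel
Panel A wins each proposal group but the internal panel wins overall — the comparison reverses. Panel A's proposals skew toward translational research, which has a lower base rate.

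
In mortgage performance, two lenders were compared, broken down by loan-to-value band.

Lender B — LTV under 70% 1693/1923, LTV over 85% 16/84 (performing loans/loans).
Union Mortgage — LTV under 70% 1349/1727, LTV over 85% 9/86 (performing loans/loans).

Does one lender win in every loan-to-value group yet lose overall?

No

LTV under 70%: Lender B 1693/1923 = 88.0%, Union Mortgage 1349/1727 = 78.1% → Lender B
LTV over 85%: Lender B 16/84 = 19.0%, Union Mortgage 9/86 = 10.5% → Lender B
Overall: Lender B 1709/2007 = 85.2%, Union Mortgage 1358/1813 = 74.9% → Lender B
Lender B wins overall and in every loan-to-value group — no reversal.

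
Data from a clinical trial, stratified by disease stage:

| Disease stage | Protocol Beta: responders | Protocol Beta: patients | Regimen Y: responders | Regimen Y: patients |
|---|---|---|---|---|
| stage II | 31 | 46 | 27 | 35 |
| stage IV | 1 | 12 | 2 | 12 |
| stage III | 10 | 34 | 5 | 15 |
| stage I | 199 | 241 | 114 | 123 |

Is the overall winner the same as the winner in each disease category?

Stage II: Protocol Beta 31/46 = 67.4%, Regimen Y 27/35 = 77.1% → Regimen Y
Stage IV: Protocol Beta 1/12 = 8.3%, Regimen Y 2/12 = 16.7% → Regimen Y
Stage III: Protocol Beta 10/34 = 29.4%, Regimen Y 5/15 = 33.3% → Regimen Y
Stage I: Protocol Beta 199/241 = 82.6%, Regimen Y 114/123 = 92.7% → Regimen Y
Overall: Protocol Beta 241/333 = 72.4%, Regimen Y 148/185 = 80.0% → Regimen Y
Regimen Y wins overall and in every disease group — no reversal.

Yes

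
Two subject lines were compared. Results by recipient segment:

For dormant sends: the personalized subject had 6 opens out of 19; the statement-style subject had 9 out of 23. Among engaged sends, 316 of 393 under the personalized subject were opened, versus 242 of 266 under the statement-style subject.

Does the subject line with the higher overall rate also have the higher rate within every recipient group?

Dormant: the personalized subject 6/19 = 31.6%, the statement-style subject 9/23 = 39.1% → the statement-style subject
Engaged: the personalized subject 316/393 = 80.4%, the statement-style subject 242/266 = 91.0% → the statement-style subject
Overall: the personalized subject 322/412 = 78.2%, the statement-style subject 251/289 = 86.9% → the statement-style subject
The statement-style subject wins overall and in every recipient group — no reversal.

Yes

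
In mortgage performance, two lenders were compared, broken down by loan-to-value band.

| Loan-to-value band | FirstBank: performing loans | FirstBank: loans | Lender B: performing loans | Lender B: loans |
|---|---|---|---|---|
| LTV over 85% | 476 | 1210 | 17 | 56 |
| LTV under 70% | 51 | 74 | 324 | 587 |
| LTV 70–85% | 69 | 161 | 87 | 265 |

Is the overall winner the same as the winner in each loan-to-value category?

LTV over 85%: FirstBank 476/1210 = 39.3%, Lender B 17/56 = 30.4% → FirstBank
LTV under 70%: FirstBank 51/74 = 68.9%, Lender B 324/587 = 55.2% → FirstBank
LTV 70–85%: FirstBank 69/161 = 42.9%, Lender B 87/265 = 32.8% → FirstBank
Overall: FirstBank 596/1445 = 41.2%, Lender B 428/908 = 47.1% → Lender B
FirstBank wins each loan-to-value group but Lender B wins overall — the comparison reverses. FirstBank's loans skew toward LTV over 85%, which has a lower base rate.

No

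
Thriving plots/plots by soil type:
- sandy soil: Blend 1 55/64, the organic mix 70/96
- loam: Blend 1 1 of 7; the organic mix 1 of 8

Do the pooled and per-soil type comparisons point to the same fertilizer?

Yes

Sandy soil: Blend 1 55/64 = 85.9%, the organic mix 70/96 = 72.9% → Blend 1
Loam: Blend 1 1/7 = 14.3%, the organic mix 1/8 = 12.5% → Blend 1
Overall: Blend 1 56/71 = 78.9%, the organic mix 71/104 = 68.3% → Blend 1
Blend 1 wins overall and in every soil group — no reversal.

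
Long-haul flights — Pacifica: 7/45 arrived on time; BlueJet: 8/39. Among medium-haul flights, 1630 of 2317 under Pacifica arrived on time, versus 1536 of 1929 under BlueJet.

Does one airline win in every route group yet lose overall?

Long-haul: Pacifica 7/45 = 15.6%, BlueJet 8/39 = 20.5% → BlueJet
Medium-haul: Pacifica 1630/2317 = 70.3%, BlueJet 1536/1929 = 79.6% → BlueJet
Overall: Pacifica 1637/2362 = 69.3%, BlueJet 1544/1968 = 78.5% → BlueJet
BlueJet wins overall and in every route group — no reversal.

No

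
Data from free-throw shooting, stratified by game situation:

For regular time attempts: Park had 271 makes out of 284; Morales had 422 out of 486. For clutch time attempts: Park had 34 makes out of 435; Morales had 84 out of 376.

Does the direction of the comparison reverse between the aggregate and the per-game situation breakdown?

No

Regular time: Park 271/284 = 95.4%, Morales 422/486 = 86.8% → Park
Clutch time: Park 34/435 = 7.8%, Morales 84/376 = 22.3% → Morales
Overall: Park 305/719 = 42.4%, Morales 506/862 = 58.7% → Morales
Neither sweeps: Park wins 1 of 2 groups, Morales wins 1. Morales wins overall but not every group — no Simpson reversal.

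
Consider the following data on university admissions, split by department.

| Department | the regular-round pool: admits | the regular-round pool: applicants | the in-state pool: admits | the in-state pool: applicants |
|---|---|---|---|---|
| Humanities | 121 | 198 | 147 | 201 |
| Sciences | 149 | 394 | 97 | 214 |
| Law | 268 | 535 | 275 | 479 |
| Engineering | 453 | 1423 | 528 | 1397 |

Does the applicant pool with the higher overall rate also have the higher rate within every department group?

Yes

Humanities: the regular-round pool 121/198 = 61.1%, the in-state pool 147/201 = 73.1% → the in-state pool
Sciences: the regular-round pool 149/394 = 37.8%, the in-state pool 97/214 = 45.3% → the in-state pool
Law: the regular-round pool 268/535 = 50.1%, the in-state pool 275/479 = 57.4% → the in-state pool
Engineering: the regular-round pool 453/1423 = 31.8%, the in-state pool 528/1397 = 37.8% → the in-state pool
Overall: the regular-round pool 991/2550 = 38.9%, the in-state pool 1047/2291 = 45.7% → the in-state pool
The in-state pool wins overall and in every department group — no reversal.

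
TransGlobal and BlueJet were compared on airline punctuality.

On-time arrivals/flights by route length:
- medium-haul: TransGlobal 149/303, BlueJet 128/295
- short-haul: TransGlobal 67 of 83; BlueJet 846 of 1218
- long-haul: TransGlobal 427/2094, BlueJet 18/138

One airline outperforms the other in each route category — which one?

Medium-haul: TransGlobal 149/303 = 49.2%, BlueJet 128/295 = 43.4% → TransGlobal
Short-haul: TransGlobal 67/83 = 80.7%, BlueJet 846/1218 = 69.5% → TransGlobal
Long-haul: TransGlobal 427/2094 = 20.4%, BlueJet 18/138 = 13.0% → TransGlobal
TransGlobal has the higher rate in all 3 groups.

TransGlobal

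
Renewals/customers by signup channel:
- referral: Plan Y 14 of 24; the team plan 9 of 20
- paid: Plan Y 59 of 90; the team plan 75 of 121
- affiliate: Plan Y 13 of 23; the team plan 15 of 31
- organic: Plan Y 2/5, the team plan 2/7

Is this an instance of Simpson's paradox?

No

Referral: Plan Y 14/24 = 58.3%, the team plan 9/20 = 45.0% → Plan Y
Paid: Plan Y 59/90 = 65.6%, the team plan 75/121 = 62.0% → Plan Y
Affiliate: Plan Y 13/23 = 56.5%, the team plan 15/31 = 48.4% → Plan Y
Organic: Plan Y 2/5 = 40.0%, the team plan 2/7 = 28.6% → Plan Y
Overall: Plan Y 88/142 = 62.0%, the team plan 101/179 = 56.4% → Plan Y
Plan Y wins overall and in every signup group — no reversal.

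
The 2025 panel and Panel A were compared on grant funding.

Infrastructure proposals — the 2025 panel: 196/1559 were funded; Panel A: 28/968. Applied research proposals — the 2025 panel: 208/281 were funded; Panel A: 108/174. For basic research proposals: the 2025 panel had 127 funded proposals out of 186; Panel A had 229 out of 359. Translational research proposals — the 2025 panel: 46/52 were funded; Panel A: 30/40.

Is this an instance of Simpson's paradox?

No

Infrastructure: the 2025 panel 196/1559 = 12.6%, Panel A 28/968 = 2.9% → the 2025 panel
Applied research: the 2025 panel 208/281 = 74.0%, Panel A 108/174 = 62.1% → the 2025 panel
Basic research: the 2025 panel 127/186 = 68.3%, Panel A 229/359 = 63.8% → the 2025 panel
Translational research: the 2025 panel 46/52 = 88.5%, Panel A 30/40 = 75.0% → the 2025 panel
Overall: the 2025 panel 577/2078 = 27.8%, Panel A 395/1541 = 25.6% → the 2025 panel
The 2025 panel wins overall and in every proposal group — no reversal.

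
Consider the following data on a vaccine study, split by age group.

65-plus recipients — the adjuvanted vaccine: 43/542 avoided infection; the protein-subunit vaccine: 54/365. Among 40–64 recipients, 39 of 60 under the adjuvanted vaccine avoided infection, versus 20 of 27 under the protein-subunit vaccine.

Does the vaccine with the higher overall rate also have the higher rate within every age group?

Yes

65-plus: the adjuvanted vaccine 43/542 = 7.9%, the protein-subunit vaccine 54/365 = 14.8% → the protein-subunit vaccine
40–64: the adjuvanted vaccine 39/60 = 65.0%, the protein-subunit vaccine 20/27 = 74.1% → the protein-subunit vaccine
Overall: the adjuvanted vaccine 82/602 = 13.6%, the protein-subunit vaccine 74/392 = 18.9% → the protein-subunit vaccine
The protein-subunit vaccine wins overall and in every age group — no reversal.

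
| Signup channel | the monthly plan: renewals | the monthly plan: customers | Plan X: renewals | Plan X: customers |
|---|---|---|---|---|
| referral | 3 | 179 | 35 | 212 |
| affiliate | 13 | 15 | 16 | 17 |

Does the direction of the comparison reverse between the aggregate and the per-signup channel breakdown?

No

Referral: the monthly plan 3/179 = 1.7%, Plan X 35/212 = 16.5% → Plan X
Affiliate: the monthly plan 13/15 = 86.7%, Plan X 16/17 = 94.1% → Plan X
Overall: the monthly plan 16/194 = 8.2%, Plan X 51/229 = 22.3% → Plan X
Plan X wins overall and in every signup group — no reversal.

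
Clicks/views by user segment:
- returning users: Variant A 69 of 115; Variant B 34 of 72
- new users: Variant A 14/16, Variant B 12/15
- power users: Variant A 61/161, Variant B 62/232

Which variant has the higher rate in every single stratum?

Returning users: Variant A 69/115 = 60.0%, Variant B 34/72 = 47.2% → Variant A
New users: Variant A 14/16 = 87.5%, Variant B 12/15 = 80.0% → Variant A
Power users: Variant A 61/161 = 37.9%, Variant B 62/232 = 26.7% → Variant A
Variant A has the higher rate in all 3 groups.

Variant A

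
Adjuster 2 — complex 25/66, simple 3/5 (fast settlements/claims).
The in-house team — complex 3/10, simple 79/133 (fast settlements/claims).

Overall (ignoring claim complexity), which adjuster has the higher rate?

Complex: Adjuster 2 25/66 = 37.9%, the in-house team 3/10 = 30.0% → Adjuster 2
Simple: Adjuster 2 3/5 = 60.0%, the in-house team 79/133 = 59.4% → Adjuster 2
Overall: Adjuster 2 28/71 = 39.4%, the in-house team 82/143 = 57.3% → the in-house team
(Adjuster 2 wins every claim group but the in-house team wins overall — Adjuster 2's claims skew toward the low-rate complex group.)

the in-house team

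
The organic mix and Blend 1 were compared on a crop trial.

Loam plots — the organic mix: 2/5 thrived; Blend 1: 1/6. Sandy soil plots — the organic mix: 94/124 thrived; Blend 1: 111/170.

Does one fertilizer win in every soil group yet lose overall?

No

Loam: the organic mix 2/5 = 40.0%, Blend 1 1/6 = 16.7% → the organic mix
Sandy soil: the organic mix 94/124 = 75.8%, Blend 1 111/170 = 65.3% → the organic mix
Overall: the organic mix 96/129 = 74.4%, Blend 1 112/176 = 63.6% → the organic mix
The organic mix wins overall and in every soil group — no reversal.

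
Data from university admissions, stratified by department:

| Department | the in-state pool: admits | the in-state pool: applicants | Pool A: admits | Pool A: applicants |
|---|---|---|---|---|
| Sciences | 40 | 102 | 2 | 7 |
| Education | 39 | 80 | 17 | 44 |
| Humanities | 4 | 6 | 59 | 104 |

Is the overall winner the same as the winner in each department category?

No

Sciences: the in-state pool 40/102 = 39.2%, Pool A 2/7 = 28.6% → the in-state pool
Education: the in-state pool 39/80 = 48.8%, Pool A 17/44 = 38.6% → the in-state pool
Humanities: the in-state pool 4/6 = 66.7%, Pool A 59/104 = 56.7% → the in-state pool
Overall: the in-state pool 83/188 = 44.1%, Pool A 78/155 = 50.3% → Pool A
The in-state pool wins each department group but Pool A wins overall — the comparison reverses. The in-state pool's applicants skew toward Sciences, which has a lower base rate.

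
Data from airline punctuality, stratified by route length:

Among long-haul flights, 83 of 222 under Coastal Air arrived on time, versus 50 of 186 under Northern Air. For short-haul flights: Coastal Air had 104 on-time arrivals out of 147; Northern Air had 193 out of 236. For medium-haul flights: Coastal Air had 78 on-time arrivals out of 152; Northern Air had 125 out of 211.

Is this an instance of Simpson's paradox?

Long-haul: Coastal Air 83/222 = 37.4%, Northern Air 50/186 = 26.9% → Coastal Air
Short-haul: Coastal Air 104/147 = 70.7%, Northern Air 193/236 = 81.8% → Northern Air
Medium-haul: Coastal Air 78/152 = 51.3%, Northern Air 125/211 = 59.2% → Northern Air
Overall: Coastal Air 265/521 = 50.9%, Northern Air 368/633 = 58.1% → Northern Air
Neither sweeps: Coastal Air wins 1 of 3 groups, Northern Air wins 2. Northern Air wins overall but not every group — no Simpson reversal.

No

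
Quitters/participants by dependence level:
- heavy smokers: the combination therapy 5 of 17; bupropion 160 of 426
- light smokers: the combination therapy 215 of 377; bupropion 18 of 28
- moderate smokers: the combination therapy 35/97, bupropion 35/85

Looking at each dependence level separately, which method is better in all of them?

Heavy smokers: the combination therapy 5/17 = 29.4%, bupropion 160/426 = 37.6% → bupropion
Light smokers: the combination therapy 215/377 = 57.0%, bupropion 18/28 = 64.3% → bupropion
Moderate smokers: the combination therapy 35/97 = 36.1%, bupropion 35/85 = 41.2% → bupropion
Bupropion has the higher rate in all 3 groups.

bupropion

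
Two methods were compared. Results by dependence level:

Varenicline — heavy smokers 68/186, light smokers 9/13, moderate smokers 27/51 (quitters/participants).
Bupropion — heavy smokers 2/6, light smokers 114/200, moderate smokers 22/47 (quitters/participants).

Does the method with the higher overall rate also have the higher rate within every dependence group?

No

Heavy smokers: varenicline 68/186 = 36.6%, bupropion 2/6 = 33.3% → varenicline
Light smokers: varenicline 9/13 = 69.2%, bupropion 114/200 = 57.0% → varenicline
Moderate smokers: varenicline 27/51 = 52.9%, bupropion 22/47 = 46.8% → varenicline
Overall: varenicline 104/250 = 41.6%, bupropion 138/253 = 54.5% → bupropion
Varenicline wins each dependence group but bupropion wins overall — the comparison reverses. Varenicline's participants skew toward heavy smokers, which has a lower base rate.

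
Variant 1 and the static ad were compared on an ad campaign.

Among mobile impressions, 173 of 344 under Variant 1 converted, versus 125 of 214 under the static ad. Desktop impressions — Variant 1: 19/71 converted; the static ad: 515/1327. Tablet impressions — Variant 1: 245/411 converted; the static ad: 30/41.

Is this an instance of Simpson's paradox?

Yes

Mobile: Variant 1 173/344 = 50.3%, the static ad 125/214 = 58.4% → the static ad
Desktop: Variant 1 19/71 = 26.8%, the static ad 515/1327 = 38.8% → the static ad
Tablet: Variant 1 245/411 = 59.6%, the static ad 30/41 = 73.2% → the static ad
Overall: Variant 1 437/826 = 52.9%, the static ad 670/1582 = 42.4% → Variant 1
The static ad wins each device group but Variant 1 wins overall — the comparison reverses. The static ad's impressions skew toward desktop, which has a lower base rate.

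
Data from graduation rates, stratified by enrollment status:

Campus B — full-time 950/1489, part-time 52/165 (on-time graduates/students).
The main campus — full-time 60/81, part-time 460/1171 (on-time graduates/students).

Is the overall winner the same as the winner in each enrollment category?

No

Full-time: Campus B 950/1489 = 63.8%, the main campus 60/81 = 74.1% → the main campus
Part-time: Campus B 52/165 = 31.5%, the main campus 460/1171 = 39.3% → the main campus
Overall: Campus B 1002/1654 = 60.6%, the main campus 520/1252 = 41.5% → Campus B
The main campus wins each enrollment group but Campus B wins overall — the comparison reverses. The main campus's students skew toward part-time, which has a lower base rate.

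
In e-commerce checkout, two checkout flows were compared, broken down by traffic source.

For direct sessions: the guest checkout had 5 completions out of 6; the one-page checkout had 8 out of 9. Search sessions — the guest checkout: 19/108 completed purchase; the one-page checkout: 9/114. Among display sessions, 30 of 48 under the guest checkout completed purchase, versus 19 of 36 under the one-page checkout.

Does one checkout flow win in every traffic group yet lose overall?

No

Direct: the guest checkout 5/6 = 83.3%, the one-page checkout 8/9 = 88.9% → the one-page checkout
Search: the guest checkout 19/108 = 17.6%, the one-page checkout 9/114 = 7.9% → the guest checkout
Display: the guest checkout 30/48 = 62.5%, the one-page checkout 19/36 = 52.8% → the guest checkout
Overall: the guest checkout 54/162 = 33.3%, the one-page checkout 36/159 = 22.6% → the guest checkout
Neither sweeps: the guest checkout wins 2 of 3 groups, the one-page checkout wins 1. The guest checkout wins overall but not every group — no Simpson reversal.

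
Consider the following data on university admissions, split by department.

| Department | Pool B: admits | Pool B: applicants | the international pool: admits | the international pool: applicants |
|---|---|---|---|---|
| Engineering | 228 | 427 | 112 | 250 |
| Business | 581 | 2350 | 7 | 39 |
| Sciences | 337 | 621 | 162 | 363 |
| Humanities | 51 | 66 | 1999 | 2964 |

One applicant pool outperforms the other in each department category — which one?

Pool B

Engineering: Pool B 228/427 = 53.4%, the international pool 112/250 = 44.8% → Pool B
Business: Pool B 581/2350 = 24.7%, the international pool 7/39 = 17.9% → Pool B
Sciences: Pool B 337/621 = 54.3%, the international pool 162/363 = 44.6% → Pool B
Humanities: Pool B 51/66 = 77.3%, the international pool 1999/2964 = 67.4% → Pool B
Pool B has the higher rate in all 4 groups.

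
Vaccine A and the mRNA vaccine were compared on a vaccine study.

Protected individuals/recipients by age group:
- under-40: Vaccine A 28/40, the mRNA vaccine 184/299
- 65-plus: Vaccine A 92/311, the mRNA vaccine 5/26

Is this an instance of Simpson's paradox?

Yes

Under-40: Vaccine A 28/40 = 70.0%, the mRNA vaccine 184/299 = 61.5% → Vaccine A
65-plus: Vaccine A 92/311 = 29.6%, the mRNA vaccine 5/26 = 19.2% → Vaccine A
Overall: Vaccine A 120/351 = 34.2%, the mRNA vaccine 189/325 = 58.2% → the mRNA vaccine
Vaccine A wins each age group but the mRNA vaccine wins overall — the comparison reverses. Vaccine A's recipients skew toward 65-plus, which has a lower base rate.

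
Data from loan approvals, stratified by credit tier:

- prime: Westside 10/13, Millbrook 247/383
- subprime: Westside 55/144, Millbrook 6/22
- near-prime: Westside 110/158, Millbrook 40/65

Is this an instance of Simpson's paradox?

Prime: Westside 10/13 = 76.9%, Millbrook 247/383 = 64.5% → Westside
Subprime: Westside 55/144 = 38.2%, Millbrook 6/22 = 27.3% → Westside
Near-prime: Westside 110/158 = 69.6%, Millbrook 40/65 = 61.5% → Westside
Overall: Westside 175/315 = 55.6%, Millbrook 293/470 = 62.3% → Millbrook
Westside wins each credit group but Millbrook wins overall — the comparison reverses. Westside's applications skew toward subprime, which has a lower base rate.

Yes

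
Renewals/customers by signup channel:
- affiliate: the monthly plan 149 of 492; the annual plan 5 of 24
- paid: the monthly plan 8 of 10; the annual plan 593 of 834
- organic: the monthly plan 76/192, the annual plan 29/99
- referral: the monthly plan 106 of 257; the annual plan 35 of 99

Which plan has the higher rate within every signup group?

the monthly plan

Affiliate: the monthly plan 149/492 = 30.3%, the annual plan 5/24 = 20.8% → the monthly plan
Paid: the monthly plan 8/10 = 80.0%, the annual plan 593/834 = 71.1% → the monthly plan
Organic: the monthly plan 76/192 = 39.6%, the annual plan 29/99 = 29.3% → the monthly plan
Referral: the monthly plan 106/257 = 41.2%, the annual plan 35/99 = 35.4% → the monthly plan
The monthly plan has the higher rate in all 4 groups.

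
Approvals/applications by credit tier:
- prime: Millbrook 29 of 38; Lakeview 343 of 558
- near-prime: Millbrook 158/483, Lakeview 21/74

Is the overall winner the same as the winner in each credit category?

Prime: Millbrook 29/38 = 76.3%, Lakeview 343/558 = 61.5% → Millbrook
Near-prime: Millbrook 158/483 = 32.7%, Lakeview 21/74 = 28.4% → Millbrook
Overall: Millbrook 187/521 = 35.9%, Lakeview 364/632 = 57.6% → Lakeview
Millbrook wins each credit group but Lakeview wins overall — the comparison reverses. Millbrook's applications skew toward near-prime, which has a lower base rate.

No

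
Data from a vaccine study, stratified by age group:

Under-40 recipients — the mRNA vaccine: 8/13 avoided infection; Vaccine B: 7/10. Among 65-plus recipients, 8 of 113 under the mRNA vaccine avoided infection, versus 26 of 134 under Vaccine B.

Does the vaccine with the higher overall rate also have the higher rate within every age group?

Under-40: the mRNA vaccine 8/13 = 61.5%, Vaccine B 7/10 = 70.0% → Vaccine B
65-plus: the mRNA vaccine 8/113 = 7.1%, Vaccine B 26/134 = 19.4% → Vaccine B
Overall: the mRNA vaccine 16/126 = 12.7%, Vaccine B 33/144 = 22.9% → Vaccine B
Vaccine B wins overall and in every age group — no reversal.

Yes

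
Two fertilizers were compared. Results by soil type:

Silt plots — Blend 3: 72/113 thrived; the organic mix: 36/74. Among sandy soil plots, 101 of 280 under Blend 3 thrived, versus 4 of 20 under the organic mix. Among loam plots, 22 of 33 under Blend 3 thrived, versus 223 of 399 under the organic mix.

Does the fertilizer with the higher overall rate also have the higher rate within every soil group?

Silt: Blend 3 72/113 = 63.7%, the organic mix 36/74 = 48.6% → Blend 3
Sandy soil: Blend 3 101/280 = 36.1%, the organic mix 4/20 = 20.0% → Blend 3
Loam: Blend 3 22/33 = 66.7%, the organic mix 223/399 = 55.9% → Blend 3
Overall: Blend 3 195/426 = 45.8%, the organic mix 263/493 = 53.3% → the organic mix
Blend 3 wins each soil group but the organic mix wins overall — the comparison reverses. Blend 3's plots skew toward sandy soil, which has a lower base rate.

No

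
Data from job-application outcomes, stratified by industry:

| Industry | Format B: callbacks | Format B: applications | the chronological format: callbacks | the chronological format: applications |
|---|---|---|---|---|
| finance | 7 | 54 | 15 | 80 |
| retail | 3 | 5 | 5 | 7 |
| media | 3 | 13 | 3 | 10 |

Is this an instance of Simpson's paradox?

Finance: Format B 7/54 = 13.0%, the chronological format 15/80 = 18.8% → the chronological format
Retail: Format B 3/5 = 60.0%, the chronological format 5/7 = 71.4% → the chronological format
Media: Format B 3/13 = 23.1%, the chronological format 3/10 = 30.0% → the chronological format
Overall: Format B 13/72 = 18.1%, the chronological format 23/97 = 23.7% → the chronological format
The chronological format wins overall and in every industry group — no reversal.

No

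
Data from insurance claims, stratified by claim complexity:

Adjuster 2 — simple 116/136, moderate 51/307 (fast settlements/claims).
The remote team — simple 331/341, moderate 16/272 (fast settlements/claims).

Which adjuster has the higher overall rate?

Simple: Adjuster 2 116/136 = 85.3%, the remote team 331/341 = 97.1% → the remote team
Moderate: Adjuster 2 51/307 = 16.6%, the remote team 16/272 = 5.9% → Adjuster 2
Overall: Adjuster 2 167/443 = 37.7%, the remote team 347/613 = 56.6% → the remote team
(Neither sweeps every claim group, but the remote team has the higher pooled rate.)

the remote team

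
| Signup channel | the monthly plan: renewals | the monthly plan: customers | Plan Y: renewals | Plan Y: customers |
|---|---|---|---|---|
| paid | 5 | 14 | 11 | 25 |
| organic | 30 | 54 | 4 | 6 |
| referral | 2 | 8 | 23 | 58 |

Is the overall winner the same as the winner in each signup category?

No

Paid: the monthly plan 5/14 = 35.7%, Plan Y 11/25 = 44.0% → Plan Y
Organic: the monthly plan 30/54 = 55.6%, Plan Y 4/6 = 66.7% → Plan Y
Referral: the monthly plan 2/8 = 25.0%, Plan Y 23/58 = 39.7% → Plan Y
Overall: the monthly plan 37/76 = 48.7%, Plan Y 38/89 = 42.7% → the monthly plan
Plan Y wins each signup group but the monthly plan wins overall — the comparison reverses. Plan Y's customers skew toward referral, which has a lower base rate.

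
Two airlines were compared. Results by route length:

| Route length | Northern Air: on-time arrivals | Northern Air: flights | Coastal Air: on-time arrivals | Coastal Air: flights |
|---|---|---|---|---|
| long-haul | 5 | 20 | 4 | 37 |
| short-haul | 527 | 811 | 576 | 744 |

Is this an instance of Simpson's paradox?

No

Long-haul: Northern Air 5/20 = 25.0%, Coastal Air 4/37 = 10.8% → Northern Air
Short-haul: Northern Air 527/811 = 65.0%, Coastal Air 576/744 = 77.4% → Coastal Air
Overall: Northern Air 532/831 = 64.0%, Coastal Air 580/781 = 74.3% → Coastal Air
Neither sweeps: Northern Air wins 1 of 2 groups, Coastal Air wins 1. Coastal Air wins overall but not every group — no Simpson reversal.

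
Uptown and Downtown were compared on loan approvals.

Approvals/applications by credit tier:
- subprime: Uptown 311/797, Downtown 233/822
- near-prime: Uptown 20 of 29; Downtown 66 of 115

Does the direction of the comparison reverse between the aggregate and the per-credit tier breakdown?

No

Subprime: Uptown 311/797 = 39.0%, Downtown 233/822 = 28.3% → Uptown
Near-prime: Uptown 20/29 = 69.0%, Downtown 66/115 = 57.4% → Uptown
Overall: Uptown 331/826 = 40.1%, Downtown 299/937 = 31.9% → Uptown
Uptown wins overall and in every credit group — no reversal.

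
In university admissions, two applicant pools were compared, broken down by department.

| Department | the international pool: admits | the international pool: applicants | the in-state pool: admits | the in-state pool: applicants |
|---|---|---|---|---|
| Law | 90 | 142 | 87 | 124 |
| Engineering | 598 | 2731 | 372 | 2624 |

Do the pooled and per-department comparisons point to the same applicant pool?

Law: the international pool 90/142 = 63.4%, the in-state pool 87/124 = 70.2% → the in-state pool
Engineering: the international pool 598/2731 = 21.9%, the in-state pool 372/2624 = 14.2% → the international pool
Overall: the international pool 688/2873 = 23.9%, the in-state pool 459/2748 = 16.7% → the international pool
Neither sweeps: the international pool wins 1 of 2 groups, the in-state pool wins 1. The international pool wins overall but not every group — no Simpson reversal.

No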